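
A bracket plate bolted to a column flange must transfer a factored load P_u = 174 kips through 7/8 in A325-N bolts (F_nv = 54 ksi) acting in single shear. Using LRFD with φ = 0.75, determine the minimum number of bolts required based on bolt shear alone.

8 bolts

A_b = π·0.875²/4 = 0.6013 in².
Per-bolt design strength φR_n = 0.75 × 54 × 0.6013 × 1 = 24.35 kips.
n ≥ 174 / 24.35 = 7.145 → use 8 bolts.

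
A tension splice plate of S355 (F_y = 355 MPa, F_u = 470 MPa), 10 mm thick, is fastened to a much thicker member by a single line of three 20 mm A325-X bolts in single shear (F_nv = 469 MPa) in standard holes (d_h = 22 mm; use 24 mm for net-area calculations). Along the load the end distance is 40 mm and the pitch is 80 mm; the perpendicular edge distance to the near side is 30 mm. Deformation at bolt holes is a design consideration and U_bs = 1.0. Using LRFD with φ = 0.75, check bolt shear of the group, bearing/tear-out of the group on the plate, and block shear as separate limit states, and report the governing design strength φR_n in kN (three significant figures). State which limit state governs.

332 kN (bolt shear governs)

Bolt shear: A_b = π·20²/4 = 314.2 mm²; R_n = 469 × 314.2 × 3 × 1 / 1000 = 442 kN → 0.75 × 442 = 332 kN.
Bearing: edge l_c = 29, r_n = 163.6 kN; interior l_c = 58, r_n = 225.6 kN; R_n = 163.6 + 2·225.6 = 614.8 kN → 461 kN.
Block shear: A_gv = 2000, A_nv = 1400, A_nt = 180 mm²; R_n = min(0.6F_uA_nv, 0.6F_yA_gv) + U_bs·F_u·A_nt = 479.4 kN → 360 kN.
Bolt shear governs: 332 kN.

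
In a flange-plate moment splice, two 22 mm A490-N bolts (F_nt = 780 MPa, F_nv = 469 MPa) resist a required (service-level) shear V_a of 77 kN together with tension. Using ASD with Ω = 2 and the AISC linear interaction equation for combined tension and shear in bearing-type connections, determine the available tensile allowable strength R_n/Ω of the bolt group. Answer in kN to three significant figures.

A_b = π·22²/4 = 380.1 mm²; f_rv = 77 × 1000 / (2 × 380.1) = 101.3 MPa.
F'_nt = 1.3 F_nt − (Ω F_nt / F_nv) f_rv = 1.3·780 − (2·780/469)·101.3 = 677.1 MPa, capped at F_nt → F'_nt = 677.1 MPa.
R_n = F'_nt · A_b · n = 677.1 × 380.1 × 2 / 1000 = 514.8 kN.
Allowable strength R_n/Ω = 514.8 / 2 = 257 kN.

257 kN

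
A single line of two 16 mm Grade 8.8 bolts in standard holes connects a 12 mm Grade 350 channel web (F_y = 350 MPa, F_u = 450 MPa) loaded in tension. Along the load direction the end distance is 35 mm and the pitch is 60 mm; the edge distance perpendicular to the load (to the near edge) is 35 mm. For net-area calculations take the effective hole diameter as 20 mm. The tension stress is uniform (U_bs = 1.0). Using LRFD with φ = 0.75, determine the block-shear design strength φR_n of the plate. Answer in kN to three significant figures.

Shear plane L_v = 35 + 1·60 = 95 mm; A_gv = 95 × 12 = 1140 mm².
A_nv = (95 − 1.5·20) × 12 = 780 mm².
A_nt = (35 − 0.5·20) × 12 = 300 mm².
0.6 F_u A_nv = 210.6 kN; 0.6 F_y A_gv = 239.4 kN → shear rupture governs the shear term.
R_n = 210.6 + 1.0 × 450 × 300 / 1000 = 345.6 kN.
Design strength φR_n = 0.75 × 345.6 = 259 kN.

259 kN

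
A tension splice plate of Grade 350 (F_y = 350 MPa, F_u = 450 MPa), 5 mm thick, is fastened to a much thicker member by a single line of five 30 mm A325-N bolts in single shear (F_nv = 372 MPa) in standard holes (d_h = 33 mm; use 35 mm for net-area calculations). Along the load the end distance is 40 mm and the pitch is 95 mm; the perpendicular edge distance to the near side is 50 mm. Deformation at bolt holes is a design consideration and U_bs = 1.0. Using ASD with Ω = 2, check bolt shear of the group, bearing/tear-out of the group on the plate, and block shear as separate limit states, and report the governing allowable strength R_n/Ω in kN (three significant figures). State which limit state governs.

Bolt shear: A_b = π·30²/4 = 706.9 mm²; R_n = 372 × 706.9 × 5 × 1 / 1000 = 1315 kN → 1315 / 2 = 657 kN.
Bearing: edge l_c = 23.5, r_n = 63.45 kN; interior l_c = 62, r_n = 162 kN; R_n = 63.45 + 4·162 = 711.5 kN → 356 kN.
Block shear: A_gv = 2100, A_nv = 1312, A_nt = 162.5 mm²; R_n = min(0.6F_uA_nv, 0.6F_yA_gv) + U_bs·F_u·A_nt = 427.5 kN → 214 kN.
Block shear governs: 214 kN.

214 kN (block shear governs)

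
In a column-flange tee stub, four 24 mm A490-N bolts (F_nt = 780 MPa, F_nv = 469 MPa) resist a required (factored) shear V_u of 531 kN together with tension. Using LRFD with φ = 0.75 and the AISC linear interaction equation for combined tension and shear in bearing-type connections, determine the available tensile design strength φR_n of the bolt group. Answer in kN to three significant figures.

493 kN

A_b = π·24²/4 = 452.4 mm²; f_rv = 531 × 1000 / (4 × 452.4) = 293.4 MPa.
F'_nt = 1.3 F_nt − (F_nt / φF_nv) f_rv = 1.3·780 − (780/(0.75·469))·293.4 = 363.3 MPa, capped at F_nt → F'_nt = 363.3 MPa.
R_n = F'_nt · A_b · n = 363.3 × 452.4 × 4 / 1000 = 657.4 kN.
Design strength φR_n = 0.75 × 657.4 = 493 kN.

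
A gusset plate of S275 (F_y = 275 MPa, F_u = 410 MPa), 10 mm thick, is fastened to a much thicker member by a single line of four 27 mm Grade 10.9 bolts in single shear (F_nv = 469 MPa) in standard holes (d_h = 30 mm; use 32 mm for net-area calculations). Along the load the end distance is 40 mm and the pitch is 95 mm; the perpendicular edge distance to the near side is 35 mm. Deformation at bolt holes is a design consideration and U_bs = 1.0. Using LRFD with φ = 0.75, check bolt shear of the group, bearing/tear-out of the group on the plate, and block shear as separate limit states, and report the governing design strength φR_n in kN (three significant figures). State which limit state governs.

Bolt shear: A_b = π·27²/4 = 572.6 mm²; R_n = 469 × 572.6 × 4 × 1 / 1000 = 1074 kN → 0.75 × 1074 = 806 kN.
Bearing: edge l_c = 25, r_n = 123 kN; interior l_c = 65, r_n = 265.7 kN; R_n = 123 + 3·265.7 = 920 kN → 690 kN.
Block shear: A_gv = 3250, A_nv = 2130, A_nt = 190 mm²; R_n = min(0.6F_uA_nv, 0.6F_yA_gv) + U_bs·F_u·A_nt = 601.9 kN → 451 kN.
Block shear governs: 451 kN.

451 kN (block shear governs)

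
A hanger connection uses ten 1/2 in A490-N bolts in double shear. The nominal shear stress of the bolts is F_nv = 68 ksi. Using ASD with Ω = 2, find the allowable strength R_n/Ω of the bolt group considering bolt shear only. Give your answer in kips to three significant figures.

A_b = π × 0.5² / 4 = 0.1963 in².
R_n = F_nv · A_b · n · n_s = 68 × 0.1963 × 10 × 2 = 267 kips.
Allowable strength R_n/Ω = 267 / 2 = 134 kips.

134 kips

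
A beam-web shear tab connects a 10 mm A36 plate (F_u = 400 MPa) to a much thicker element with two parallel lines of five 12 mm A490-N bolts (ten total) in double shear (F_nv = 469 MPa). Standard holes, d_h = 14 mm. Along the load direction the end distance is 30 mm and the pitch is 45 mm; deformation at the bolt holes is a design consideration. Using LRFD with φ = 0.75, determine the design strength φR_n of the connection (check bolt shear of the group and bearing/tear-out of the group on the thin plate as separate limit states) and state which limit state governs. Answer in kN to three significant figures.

Bolt shear: A_b = π·12²/4 = 113.1 mm²; R_n = 469 × 113.1 × 10 × 2 / 1000 = 1061 kN → 0.75 × 1061 = 796 kN.
Bearing (1.2 l_c t F_u ≤ 2.4 d t F_u): upper limit = 2.4·12·10·400 / 1000 = 115.2 kN.
  Edge l_c = 30 − 14/2 = 23 → r_n = 110.4 kN; interior l_c = 45 − 14 = 31 → r_n = 115.2 kN.
  R_n,bearing = 2·110.4 + 8·115.2 = 1142 kN → 0.75 × 1142 = 857 kN.
Bolt shear governs: 796 kN.

796 kN (bolt shear governs)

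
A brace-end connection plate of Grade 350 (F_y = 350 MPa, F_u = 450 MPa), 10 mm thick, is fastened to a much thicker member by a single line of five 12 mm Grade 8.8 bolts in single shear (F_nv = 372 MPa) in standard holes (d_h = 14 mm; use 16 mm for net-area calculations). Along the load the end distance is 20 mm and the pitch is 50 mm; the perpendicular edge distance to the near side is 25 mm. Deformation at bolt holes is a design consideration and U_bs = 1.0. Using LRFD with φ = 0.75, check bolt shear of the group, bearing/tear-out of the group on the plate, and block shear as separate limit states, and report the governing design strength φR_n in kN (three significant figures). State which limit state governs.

Bolt shear: A_b = π·12²/4 = 113.1 mm²; R_n = 372 × 113.1 × 5 × 1 / 1000 = 210.4 kN → 0.75 × 210.4 = 158 kN.
Bearing: edge l_c = 13, r_n = 70.2 kN; interior l_c = 36, r_n = 129.6 kN; R_n = 70.2 + 4·129.6 = 588.6 kN → 441 kN.
Block shear: A_gv = 2200, A_nv = 1480, A_nt = 170 mm²; R_n = min(0.6F_uA_nv, 0.6F_yA_gv) + U_bs·F_u·A_nt = 476.1 kN → 357 kN.
Bolt shear governs: 158 kN.

158 kN (bolt shear governs)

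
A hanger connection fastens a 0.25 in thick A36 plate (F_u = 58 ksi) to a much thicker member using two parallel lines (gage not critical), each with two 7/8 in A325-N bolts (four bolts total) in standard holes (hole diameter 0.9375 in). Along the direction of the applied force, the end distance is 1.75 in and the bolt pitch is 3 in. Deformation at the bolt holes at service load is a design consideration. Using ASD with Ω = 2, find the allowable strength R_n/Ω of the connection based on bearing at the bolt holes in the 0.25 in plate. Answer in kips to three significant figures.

52.7 kips

Per bolt r_n = 1.2 l_c t F_u ≤ 2.4 d t F_u; upper limit = 2.4 × 0.875 × 0.25 × 58 = 30.45 kips.
Edge bolt: l_c = 1.75 − 0.9375/2 = 1.281 in → 1.2 × 1.281 × 0.25 × 58 = 22.29 → r_n = 22.29 kips.
Interior bolts: l_c = 3 − 0.9375 = 2.062 in → 1.2 × 2.062 × 0.25 × 58 = 35.89 → r_n = 30.45 kips.
R_n = 2 × 22.29 + 2 × 30.45 = 105.5 kips.
Allowable strength R_n/Ω = 105.5 / 2 = 52.7 kips.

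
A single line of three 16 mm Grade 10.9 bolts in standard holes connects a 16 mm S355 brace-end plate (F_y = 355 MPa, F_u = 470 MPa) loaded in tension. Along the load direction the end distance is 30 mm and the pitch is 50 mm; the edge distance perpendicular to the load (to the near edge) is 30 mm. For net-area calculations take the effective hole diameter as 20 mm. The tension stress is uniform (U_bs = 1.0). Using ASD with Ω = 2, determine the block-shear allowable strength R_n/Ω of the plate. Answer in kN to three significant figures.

Shear plane L_v = 30 + 2·50 = 130 mm; A_gv = 130 × 16 = 2080 mm².
A_nv = (130 − 2.5·20) × 16 = 1280 mm².
A_nt = (30 − 0.5·20) × 16 = 320 mm².
0.6 F_u A_nv = 361 kN; 0.6 F_y A_gv = 443 kN → shear rupture governs the shear term.
R_n = 361 + 1.0 × 470 × 320 / 1000 = 511.4 kN.
Allowable strength R_n/Ω = 511.4 / 2 = 256 kN.

256 kN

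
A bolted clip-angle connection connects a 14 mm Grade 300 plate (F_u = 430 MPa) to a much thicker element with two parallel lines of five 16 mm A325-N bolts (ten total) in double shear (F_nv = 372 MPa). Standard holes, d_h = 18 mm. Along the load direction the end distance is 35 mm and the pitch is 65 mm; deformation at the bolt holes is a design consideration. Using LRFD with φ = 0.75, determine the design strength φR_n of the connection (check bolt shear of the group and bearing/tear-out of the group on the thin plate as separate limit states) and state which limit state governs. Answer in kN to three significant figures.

1120 kN (bolt shear governs)

Bolt shear: A_b = π·16²/4 = 201.1 mm²; R_n = 372 × 201.1 × 10 × 2 / 1000 = 1496 kN → 0.75 × 1496 = 1120 kN.
Bearing (1.2 l_c t F_u ≤ 2.4 d t F_u): upper limit = 2.4·16·14·430 / 1000 = 231.2 kN.
  Edge l_c = 35 − 18/2 = 26 → r_n = 187.8 kN; interior l_c = 65 − 18 = 47 → r_n = 231.2 kN.
  R_n,bearing = 2·187.8 + 8·231.2 = 2225 kN → 0.75 × 2225 = 1670 kN.
Bolt shear governs: 1120 kN.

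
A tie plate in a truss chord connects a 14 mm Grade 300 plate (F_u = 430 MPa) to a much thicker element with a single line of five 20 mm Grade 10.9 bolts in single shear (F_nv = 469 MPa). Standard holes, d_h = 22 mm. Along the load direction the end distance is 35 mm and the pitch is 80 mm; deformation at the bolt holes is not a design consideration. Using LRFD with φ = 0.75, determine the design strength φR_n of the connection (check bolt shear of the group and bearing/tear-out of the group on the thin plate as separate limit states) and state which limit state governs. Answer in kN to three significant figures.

553 kN (bolt shear governs)

Bolt shear: A_b = π·20²/4 = 314.2 mm²; R_n = 469 × 314.2 × 5 × 1 / 1000 = 736.7 kN → 0.75 × 736.7 = 553 kN.
Bearing (1.5 l_c t F_u ≤ 3.0 d t F_u): upper limit = 3.0·20·14·430 / 1000 = 361.2 kN.
  Edge l_c = 35 − 22/2 = 24 → r_n = 216.7 kN; interior l_c = 80 − 22 = 58 → r_n = 361.2 kN.
  R_n,bearing = 1·216.7 + 4·361.2 = 1662 kN → 0.75 × 1662 = 1250 kN.
Bolt shear governs: 553 kN.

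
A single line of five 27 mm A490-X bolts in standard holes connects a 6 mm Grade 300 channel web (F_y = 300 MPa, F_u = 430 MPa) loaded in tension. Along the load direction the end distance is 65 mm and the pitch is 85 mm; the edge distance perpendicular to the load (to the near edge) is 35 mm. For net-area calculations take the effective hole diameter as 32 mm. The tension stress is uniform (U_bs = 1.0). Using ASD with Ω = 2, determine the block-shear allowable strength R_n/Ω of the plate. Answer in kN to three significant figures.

Shear plane L_v = 65 + 4·85 = 405 mm; A_gv = 405 × 6 = 2430 mm².
A_nv = (405 − 4.5·32) × 6 = 1566 mm².
A_nt = (35 − 0.5·32) × 6 = 114 mm².
0.6 F_u A_nv = 404 kN; 0.6 F_y A_gv = 437.4 kN → shear rupture governs the shear term.
R_n = 404 + 1.0 × 430 × 114 / 1000 = 453 kN.
Allowable strength R_n/Ω = 453 / 2 = 227 kN.

227 kN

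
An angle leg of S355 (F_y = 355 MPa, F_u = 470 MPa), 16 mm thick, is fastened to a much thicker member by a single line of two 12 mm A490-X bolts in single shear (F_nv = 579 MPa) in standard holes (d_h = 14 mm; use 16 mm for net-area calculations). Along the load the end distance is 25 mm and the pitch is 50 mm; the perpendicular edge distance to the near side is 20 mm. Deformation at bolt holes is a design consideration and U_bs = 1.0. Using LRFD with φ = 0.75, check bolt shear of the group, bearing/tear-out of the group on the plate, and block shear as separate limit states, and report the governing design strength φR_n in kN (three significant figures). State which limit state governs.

Bolt shear: A_b = π·12²/4 = 113.1 mm²; R_n = 579 × 113.1 × 2 × 1 / 1000 = 131 kN → 0.75 × 131 = 98.2 kN.
Bearing: edge l_c = 18, r_n = 162.4 kN; interior l_c = 36, r_n = 216.6 kN; R_n = 162.4 + 1·216.6 = 379 kN → 284 kN.
Block shear: A_gv = 1200, A_nv = 816, A_nt = 192 mm²; R_n = min(0.6F_uA_nv, 0.6F_yA_gv) + U_bs·F_u·A_nt = 320.4 kN → 240 kN.
Bolt shear governs: 98.2 kN.

98.2 kN (bolt shear governs)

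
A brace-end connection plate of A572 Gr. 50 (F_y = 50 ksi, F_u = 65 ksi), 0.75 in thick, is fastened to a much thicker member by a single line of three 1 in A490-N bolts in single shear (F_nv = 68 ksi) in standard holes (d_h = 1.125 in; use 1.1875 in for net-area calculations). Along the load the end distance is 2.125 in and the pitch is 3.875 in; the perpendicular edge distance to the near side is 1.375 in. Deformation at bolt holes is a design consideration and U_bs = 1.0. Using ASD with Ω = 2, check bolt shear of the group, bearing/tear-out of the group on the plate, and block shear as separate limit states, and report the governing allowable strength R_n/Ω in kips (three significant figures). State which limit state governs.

80.1 kips (bolt shear governs)

Bolt shear: A_b = π·1²/4 = 0.7854 in²; R_n = 68 × 0.7854 × 3 × 1 = 160.2 kips → 160.2 / 2 = 80.1 kips.
Bearing: edge l_c = 1.562, r_n = 91.41 kips; interior l_c = 2.75, r_n = 117 kips; R_n = 91.41 + 2·117 = 325.4 kips → 163 kips.
Block shear: A_gv = 7.406, A_nv = 5.18, A_nt = 0.5859 in²; R_n = min(0.6F_uA_nv, 0.6F_yA_gv) + U_bs·F_u·A_nt = 240.1 kips → 120 kips.
Bolt shear governs: 80.1 kips.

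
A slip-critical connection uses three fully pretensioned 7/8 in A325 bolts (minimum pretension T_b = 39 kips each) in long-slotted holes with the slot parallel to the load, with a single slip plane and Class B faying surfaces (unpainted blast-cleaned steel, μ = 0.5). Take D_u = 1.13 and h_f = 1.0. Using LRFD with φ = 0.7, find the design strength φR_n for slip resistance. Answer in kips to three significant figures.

R_n = μ · D_u · h_f · T_b · n_s · n_b = 0.5 × 1.13 × 1.0 × 39 × 1 × 3 = 66.1 kips.
Design strength φR_n = 0.7 × 66.1 = 46.3 kips.

46.3 kips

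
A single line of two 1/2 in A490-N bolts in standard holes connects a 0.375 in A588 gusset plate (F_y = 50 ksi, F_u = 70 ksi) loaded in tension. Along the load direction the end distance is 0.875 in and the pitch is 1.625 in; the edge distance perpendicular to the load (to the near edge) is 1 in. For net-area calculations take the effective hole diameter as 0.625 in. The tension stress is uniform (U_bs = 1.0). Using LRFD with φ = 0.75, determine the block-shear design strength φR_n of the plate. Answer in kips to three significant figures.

Shear plane L_v = 0.875 + 1·1.625 = 2.5 in; A_gv = 2.5 × 0.375 = 0.9375 in².
A_nv = (2.5 − 1.5·0.625) × 0.375 = 0.5859 in².
A_nt = (1 − 0.5·0.625) × 0.375 = 0.2578 in².
0.6 F_u A_nv = 24.61 kips; 0.6 F_y A_gv = 28.12 kips → shear rupture governs the shear term.
R_n = 24.61 + 1.0 × 70 × 0.2578 = 42.66 kips.
Design strength φR_n = 0.75 × 42.66 = 32 kips.

32 kips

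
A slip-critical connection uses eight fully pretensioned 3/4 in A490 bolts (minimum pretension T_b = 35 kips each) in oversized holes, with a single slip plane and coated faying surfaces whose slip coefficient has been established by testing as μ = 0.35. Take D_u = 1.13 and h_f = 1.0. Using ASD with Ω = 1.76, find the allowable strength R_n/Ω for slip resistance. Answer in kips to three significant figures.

R_n = μ · D_u · h_f · T_b · n_s · n_b = 0.35 × 1.13 × 1.0 × 35 × 1 × 8 = 110.7 kips.
Allowable strength R_n/Ω = 110.7 / 1.76 = 62.9 kips.

62.9 kips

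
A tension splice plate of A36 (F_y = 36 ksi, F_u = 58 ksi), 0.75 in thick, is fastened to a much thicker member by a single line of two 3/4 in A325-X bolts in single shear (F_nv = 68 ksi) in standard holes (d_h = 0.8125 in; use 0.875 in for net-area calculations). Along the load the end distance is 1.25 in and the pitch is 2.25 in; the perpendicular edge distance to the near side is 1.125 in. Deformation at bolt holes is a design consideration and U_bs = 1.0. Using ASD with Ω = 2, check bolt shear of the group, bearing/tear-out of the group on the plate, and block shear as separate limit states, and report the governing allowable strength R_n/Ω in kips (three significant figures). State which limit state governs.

30 kips (bolt shear governs)

Bolt shear: A_b = π·0.75²/4 = 0.4418 in²; R_n = 68 × 0.4418 × 2 × 1 = 60.08 kips → 60.08 / 2 = 30 kips.
Bearing: edge l_c = 0.8438, r_n = 44.04 kips; interior l_c = 1.438, r_n = 75.04 kips; R_n = 44.04 + 1·75.04 = 119.1 kips → 59.5 kips.
Block shear: A_gv = 2.625, A_nv = 1.641, A_nt = 0.5156 in²; R_n = min(0.6F_uA_nv, 0.6F_yA_gv) + U_bs·F_u·A_nt = 86.61 kips → 43.3 kips.
Bolt shear governs: 30 kips.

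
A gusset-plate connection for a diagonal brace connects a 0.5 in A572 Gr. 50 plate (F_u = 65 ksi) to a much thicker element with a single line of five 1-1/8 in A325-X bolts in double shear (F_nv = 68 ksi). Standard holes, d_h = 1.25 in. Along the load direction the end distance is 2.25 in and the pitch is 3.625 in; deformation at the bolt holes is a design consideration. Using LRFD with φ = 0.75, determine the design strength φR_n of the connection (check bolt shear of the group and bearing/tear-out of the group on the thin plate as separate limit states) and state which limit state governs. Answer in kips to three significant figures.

311 kips (bearing governs)

Bolt shear: A_b = π·1.125²/4 = 0.994 in²; R_n = 68 × 0.994 × 5 × 2 = 675.9 kips → 0.75 × 675.9 = 507 kips.
Bearing (1.2 l_c t F_u ≤ 2.4 d t F_u): upper limit = 2.4·1.125·0.5·65 = 87.75 kips.
  Edge l_c = 2.25 − 1.25/2 = 1.625 → r_n = 63.38 kips; interior l_c = 3.625 − 1.25 = 2.375 → r_n = 87.75 kips.
  R_n,bearing = 1·63.38 + 4·87.75 = 414.4 kips → 0.75 × 414.4 = 311 kips.
Bearing governs: 311 kips.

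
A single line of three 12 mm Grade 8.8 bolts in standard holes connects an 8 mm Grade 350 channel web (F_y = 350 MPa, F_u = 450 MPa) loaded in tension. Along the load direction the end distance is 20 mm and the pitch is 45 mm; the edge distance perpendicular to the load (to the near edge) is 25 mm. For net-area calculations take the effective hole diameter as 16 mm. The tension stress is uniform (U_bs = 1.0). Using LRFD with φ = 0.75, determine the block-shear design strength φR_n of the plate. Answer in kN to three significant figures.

159 kN

Shear plane L_v = 20 + 2·45 = 110 mm; A_gv = 110 × 8 = 880 mm².
A_nv = (110 − 2.5·16) × 8 = 560 mm².
A_nt = (25 − 0.5·16) × 8 = 136 mm².
0.6 F_u A_nv = 151.2 kN; 0.6 F_y A_gv = 184.8 kN → shear rupture governs the shear term.
R_n = 151.2 + 1.0 × 450 × 136 / 1000 = 212.4 kN.
Design strength φR_n = 0.75 × 212.4 = 159 kN.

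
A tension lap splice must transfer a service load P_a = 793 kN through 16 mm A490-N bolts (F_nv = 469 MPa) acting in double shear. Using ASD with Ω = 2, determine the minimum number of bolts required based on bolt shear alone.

9 bolts

A_b = π·16²/4 = 201.1 mm².
Per-bolt allowable strength R_n/Ω = 469 × 201.1 × 2 / 1000 / 2 = 94.3 kN.
n ≥ 793 / 94.3 = 8.41 → use 9 bolts.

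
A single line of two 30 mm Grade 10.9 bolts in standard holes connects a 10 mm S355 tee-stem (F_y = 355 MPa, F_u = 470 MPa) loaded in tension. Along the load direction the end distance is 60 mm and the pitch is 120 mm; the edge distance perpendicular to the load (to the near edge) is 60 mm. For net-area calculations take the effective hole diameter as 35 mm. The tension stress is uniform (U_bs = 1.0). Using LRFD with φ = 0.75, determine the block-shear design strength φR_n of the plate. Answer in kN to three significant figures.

419 kN

Shear plane L_v = 60 + 1·120 = 180 mm; A_gv = 180 × 10 = 1800 mm².
A_nv = (180 − 1.5·35) × 10 = 1275 mm².
A_nt = (60 − 0.5·35) × 10 = 425 mm².
0.6 F_u A_nv = 359.6 kN; 0.6 F_y A_gv = 383.4 kN → shear rupture governs the shear term.
R_n = 359.6 + 1.0 × 470 × 425 / 1000 = 559.3 kN.
Design strength φR_n = 0.75 × 559.3 = 419 kN.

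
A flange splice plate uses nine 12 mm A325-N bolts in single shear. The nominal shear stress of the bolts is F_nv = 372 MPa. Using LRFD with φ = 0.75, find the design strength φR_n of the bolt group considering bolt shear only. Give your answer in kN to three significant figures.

A_b = π × 12² / 4 = 113.1 mm².
R_n = F_nv · A_b · n · n_s = 372 × 113.1 × 9 × 1 / 1000 = 378.6 kN.
Design strength φR_n = 0.75 × 378.6 = 284 kN.

284 kN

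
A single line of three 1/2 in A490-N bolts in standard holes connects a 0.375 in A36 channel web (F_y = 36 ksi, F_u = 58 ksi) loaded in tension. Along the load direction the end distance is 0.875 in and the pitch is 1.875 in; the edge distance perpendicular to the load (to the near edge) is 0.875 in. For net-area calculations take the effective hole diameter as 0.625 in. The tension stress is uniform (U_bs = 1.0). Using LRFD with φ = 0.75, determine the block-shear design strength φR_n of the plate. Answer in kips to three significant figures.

37.3 kips

Shear plane L_v = 0.875 + 2·1.875 = 4.625 in; A_gv = 4.625 × 0.375 = 1.734 in².
A_nv = (4.625 − 2.5·0.625) × 0.375 = 1.148 in².
A_nt = (0.875 − 0.5·0.625) × 0.375 = 0.2109 in².
0.6 F_u A_nv = 39.97 kips; 0.6 F_y A_gv = 37.46 kips → shear yielding governs the shear term.
R_n = 37.46 + 1.0 × 58 × 0.2109 = 49.7 kips.
Design strength φR_n = 0.75 × 49.7 = 37.3 kips.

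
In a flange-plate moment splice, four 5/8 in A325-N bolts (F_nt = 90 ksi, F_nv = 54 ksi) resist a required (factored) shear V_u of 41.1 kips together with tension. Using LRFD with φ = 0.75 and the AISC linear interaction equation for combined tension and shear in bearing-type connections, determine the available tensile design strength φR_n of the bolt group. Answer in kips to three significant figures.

A_b = π·0.625²/4 = 0.3068 in²; f_rv = 41.1 / (4 × 0.3068) = 33.49 ksi.
F'_nt = 1.3 F_nt − (F_nt / φF_nv) f_rv = 1.3·90 − (90/(0.75·54))·33.49 = 42.57 ksi, capped at F_nt → F'_nt = 42.57 ksi.
R_n = F'_nt · A_b · n = 42.57 × 0.3068 × 4 = 52.25 kips.
Design strength φR_n = 0.75 × 52.25 = 39.2 kips.

39.2 kips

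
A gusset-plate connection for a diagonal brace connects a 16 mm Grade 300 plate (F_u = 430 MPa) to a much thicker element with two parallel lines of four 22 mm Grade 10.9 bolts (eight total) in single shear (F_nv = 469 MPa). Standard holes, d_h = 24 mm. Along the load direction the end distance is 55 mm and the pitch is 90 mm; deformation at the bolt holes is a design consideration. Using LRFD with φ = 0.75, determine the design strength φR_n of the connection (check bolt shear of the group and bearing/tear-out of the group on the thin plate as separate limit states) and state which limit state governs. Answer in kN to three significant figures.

Bolt shear: A_b = π·22²/4 = 380.1 mm²; R_n = 469 × 380.1 × 8 × 1 / 1000 = 1426 kN → 0.75 × 1426 = 1070 kN.
Bearing (1.2 l_c t F_u ≤ 2.4 d t F_u): upper limit = 2.4·22·16·430 / 1000 = 363.3 kN.
  Edge l_c = 55 − 24/2 = 43 → r_n = 355 kN; interior l_c = 90 − 24 = 66 → r_n = 363.3 kN.
  R_n,bearing = 2·355 + 6·363.3 = 2890 kN → 0.75 × 2890 = 2170 kN.
Bolt shear governs: 1070 kN.

1070 kN (bolt shear governs)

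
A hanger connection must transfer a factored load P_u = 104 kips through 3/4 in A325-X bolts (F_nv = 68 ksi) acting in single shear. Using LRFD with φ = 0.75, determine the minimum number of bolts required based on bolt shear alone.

A_b = π·0.75²/4 = 0.4418 in².
Per-bolt design strength φR_n = 0.75 × 68 × 0.4418 × 1 = 22.53 kips.
n ≥ 104 / 22.53 = 4.616 → use 5 bolts.

5 bolts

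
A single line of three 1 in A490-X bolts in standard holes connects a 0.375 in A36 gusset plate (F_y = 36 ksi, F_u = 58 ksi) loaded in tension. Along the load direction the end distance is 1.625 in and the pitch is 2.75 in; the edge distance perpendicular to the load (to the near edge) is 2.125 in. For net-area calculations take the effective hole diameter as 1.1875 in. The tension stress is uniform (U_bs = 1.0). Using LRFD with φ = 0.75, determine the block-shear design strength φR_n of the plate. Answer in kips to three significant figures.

65.7 kips

Shear plane L_v = 1.625 + 2·2.75 = 7.125 in; A_gv = 7.125 × 0.375 = 2.672 in².
A_nv = (7.125 − 2.5·1.1875) × 0.375 = 1.559 in².
A_nt = (2.125 − 0.5·1.1875) × 0.375 = 0.5742 in².
0.6 F_u A_nv = 54.24 kips; 0.6 F_y A_gv = 57.71 kips → shear rupture governs the shear term.
R_n = 54.24 + 1.0 × 58 × 0.5742 = 87.54 kips.
Design strength φR_n = 0.75 × 87.54 = 65.7 kips.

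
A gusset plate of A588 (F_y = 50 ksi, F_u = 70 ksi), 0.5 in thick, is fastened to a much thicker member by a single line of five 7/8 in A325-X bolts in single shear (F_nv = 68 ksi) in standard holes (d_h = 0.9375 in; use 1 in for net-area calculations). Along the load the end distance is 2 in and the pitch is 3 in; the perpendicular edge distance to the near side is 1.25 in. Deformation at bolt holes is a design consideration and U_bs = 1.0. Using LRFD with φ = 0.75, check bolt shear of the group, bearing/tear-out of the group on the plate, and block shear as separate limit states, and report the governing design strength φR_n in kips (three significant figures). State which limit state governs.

153 kips (bolt shear governs)

Bolt shear: A_b = π·0.875²/4 = 0.6013 in²; R_n = 68 × 0.6013 × 5 × 1 = 204.4 kips → 0.75 × 204.4 = 153 kips.
Bearing: edge l_c = 1.531, r_n = 64.31 kips; interior l_c = 2.062, r_n = 73.5 kips; R_n = 64.31 + 4·73.5 = 358.3 kips → 269 kips.
Block shear: A_gv = 7, A_nv = 4.75, A_nt = 0.375 in²; R_n = min(0.6F_uA_nv, 0.6F_yA_gv) + U_bs·F_u·A_nt = 225.8 kips → 169 kips.
Bolt shear governs: 153 kips.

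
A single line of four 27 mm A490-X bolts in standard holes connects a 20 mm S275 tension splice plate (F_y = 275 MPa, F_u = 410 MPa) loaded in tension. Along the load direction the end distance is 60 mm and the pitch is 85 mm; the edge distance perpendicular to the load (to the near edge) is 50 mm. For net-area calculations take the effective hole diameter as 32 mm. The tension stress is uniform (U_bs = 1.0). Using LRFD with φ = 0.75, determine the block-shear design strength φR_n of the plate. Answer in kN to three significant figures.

Shear plane L_v = 60 + 3·85 = 315 mm; A_gv = 315 × 20 = 6300 mm².
A_nv = (315 − 3.5·32) × 20 = 4060 mm².
A_nt = (50 − 0.5·32) × 20 = 680 mm².
0.6 F_u A_nv = 998.8 kN; 0.6 F_y A_gv = 1040 kN → shear rupture governs the shear term.
R_n = 998.8 + 1.0 × 410 × 680 / 1000 = 1278 kN.
Design strength φR_n = 0.75 × 1278 = 958 kN.

958 kN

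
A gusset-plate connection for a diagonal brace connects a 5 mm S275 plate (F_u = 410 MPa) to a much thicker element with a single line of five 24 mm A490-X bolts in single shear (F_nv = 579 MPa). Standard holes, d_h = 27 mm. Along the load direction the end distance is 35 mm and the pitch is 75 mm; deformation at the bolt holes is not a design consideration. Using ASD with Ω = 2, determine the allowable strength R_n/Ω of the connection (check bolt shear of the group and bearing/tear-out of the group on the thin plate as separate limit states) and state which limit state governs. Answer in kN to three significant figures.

328 kN (bearing governs)

Bolt shear: A_b = π·24²/4 = 452.4 mm²; R_n = 579 × 452.4 × 5 × 1 / 1000 = 1310 kN → 1310 / 2 = 655 kN.
Bearing (1.5 l_c t F_u ≤ 3.0 d t F_u): upper limit = 3.0·24·5·410 / 1000 = 147.6 kN.
  Edge l_c = 35 − 27/2 = 21.5 → r_n = 66.11 kN; interior l_c = 75 − 27 = 48 → r_n = 147.6 kN.
  R_n,bearing = 1·66.11 + 4·147.6 = 656.5 kN → 656.5 / 2 = 328 kN.
Bearing governs: 328 kN.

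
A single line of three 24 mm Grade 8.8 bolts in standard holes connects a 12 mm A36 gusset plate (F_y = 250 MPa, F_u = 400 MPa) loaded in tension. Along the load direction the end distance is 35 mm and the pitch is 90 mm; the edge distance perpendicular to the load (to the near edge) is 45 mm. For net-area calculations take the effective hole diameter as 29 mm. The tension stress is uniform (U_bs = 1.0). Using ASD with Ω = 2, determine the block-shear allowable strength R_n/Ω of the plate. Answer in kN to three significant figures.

Shear plane L_v = 35 + 2·90 = 215 mm; A_gv = 215 × 12 = 2580 mm².
A_nv = (215 − 2.5·29) × 12 = 1710 mm².
A_nt = (45 − 0.5·29) × 12 = 366 mm².
0.6 F_u A_nv = 410.4 kN; 0.6 F_y A_gv = 387 kN → shear yielding governs the shear term.
R_n = 387 + 1.0 × 400 × 366 / 1000 = 533.4 kN.
Allowable strength R_n/Ω = 533.4 / 2 = 267 kN.

267 kN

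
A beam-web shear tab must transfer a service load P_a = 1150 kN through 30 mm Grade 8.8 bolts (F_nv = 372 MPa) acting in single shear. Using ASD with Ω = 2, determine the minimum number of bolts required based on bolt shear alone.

9 bolts

A_b = π·30²/4 = 706.9 mm².
Per-bolt allowable strength R_n/Ω = 372 × 706.9 × 1 / 1000 / 2 = 131.5 kN.
n ≥ 1150 / 131.5 = 8.747 → use 9 bolts.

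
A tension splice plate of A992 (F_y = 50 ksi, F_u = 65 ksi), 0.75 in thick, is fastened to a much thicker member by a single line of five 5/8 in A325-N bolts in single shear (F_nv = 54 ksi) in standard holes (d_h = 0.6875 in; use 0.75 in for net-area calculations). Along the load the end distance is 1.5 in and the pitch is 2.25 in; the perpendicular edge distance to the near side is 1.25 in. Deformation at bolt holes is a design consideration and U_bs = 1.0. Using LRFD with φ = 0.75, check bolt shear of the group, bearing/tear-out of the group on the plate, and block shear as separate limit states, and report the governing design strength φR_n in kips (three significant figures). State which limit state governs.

Bolt shear: A_b = π·0.625²/4 = 0.3068 in²; R_n = 54 × 0.3068 × 5 × 1 = 82.83 kips → 0.75 × 82.83 = 62.1 kips.
Bearing: edge l_c = 1.156, r_n = 67.64 kips; interior l_c = 1.562, r_n = 73.12 kips; R_n = 67.64 + 4·73.12 = 360.1 kips → 270 kips.
Block shear: A_gv = 7.875, A_nv = 5.344, A_nt = 0.6562 in²; R_n = min(0.6F_uA_nv, 0.6F_yA_gv) + U_bs·F_u·A_nt = 251.1 kips → 188 kips.
Bolt shear governs: 62.1 kips.

62.1 kips (bolt shear governs)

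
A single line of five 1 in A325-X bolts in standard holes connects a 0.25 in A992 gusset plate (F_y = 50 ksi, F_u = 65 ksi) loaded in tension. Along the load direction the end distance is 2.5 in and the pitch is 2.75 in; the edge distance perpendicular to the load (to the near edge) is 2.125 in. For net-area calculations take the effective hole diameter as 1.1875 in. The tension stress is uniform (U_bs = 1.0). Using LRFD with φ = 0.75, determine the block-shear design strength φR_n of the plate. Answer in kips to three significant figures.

78.3 kips

Shear plane L_v = 2.5 + 4·2.75 = 13.5 in; A_gv = 13.5 × 0.25 = 3.375 in².
A_nv = (13.5 − 4.5·1.1875) × 0.25 = 2.039 in².
A_nt = (2.125 − 0.5·1.1875) × 0.25 = 0.3828 in².
0.6 F_u A_nv = 79.52 kips; 0.6 F_y A_gv = 101.2 kips → shear rupture governs the shear term.
R_n = 79.52 + 1.0 × 65 × 0.3828 = 104.4 kips.
Design strength φR_n = 0.75 × 104.4 = 78.3 kips.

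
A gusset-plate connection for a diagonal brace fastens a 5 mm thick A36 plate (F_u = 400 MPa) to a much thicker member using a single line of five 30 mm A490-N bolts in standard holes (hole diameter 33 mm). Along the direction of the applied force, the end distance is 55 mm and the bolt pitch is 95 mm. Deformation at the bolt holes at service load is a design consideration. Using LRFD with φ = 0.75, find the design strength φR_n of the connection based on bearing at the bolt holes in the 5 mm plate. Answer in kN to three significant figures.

Per bolt r_n = 1.2 l_c t F_u ≤ 2.4 d t F_u; upper limit = 2.4 × 30 × 5 × 400 / 1000 = 144 kN.
Edge bolt: l_c = 55 − 33/2 = 38.5 mm → 1.2 × 38.5 × 5 × 400 / 1000 = 92.4 → r_n = 92.4 kN.
Interior bolts: l_c = 95 − 33 = 62 mm → 1.2 × 62 × 5 × 400 / 1000 = 148.8 → r_n = 144 kN.
R_n = 1 × 92.4 + 4 × 144 = 668.4 kN.
Design strength φR_n = 0.75 × 668.4 = 501 kN.

501 kN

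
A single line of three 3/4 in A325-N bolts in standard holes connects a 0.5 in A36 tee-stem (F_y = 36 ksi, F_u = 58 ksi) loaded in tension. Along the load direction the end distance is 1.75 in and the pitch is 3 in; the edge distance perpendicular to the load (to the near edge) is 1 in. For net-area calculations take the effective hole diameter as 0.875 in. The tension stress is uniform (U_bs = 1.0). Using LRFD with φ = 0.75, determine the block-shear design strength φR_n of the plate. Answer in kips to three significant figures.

Shear plane L_v = 1.75 + 2·3 = 7.75 in; A_gv = 7.75 × 0.5 = 3.875 in².
A_nv = (7.75 − 2.5·0.875) × 0.5 = 2.781 in².
A_nt = (1 − 0.5·0.875) × 0.5 = 0.2812 in².
0.6 F_u A_nv = 96.79 kips; 0.6 F_y A_gv = 83.7 kips → shear yielding governs the shear term.
R_n = 83.7 + 1.0 × 58 × 0.2812 = 100 kips.
Design strength φR_n = 0.75 × 100 = 75 kips.

75 kips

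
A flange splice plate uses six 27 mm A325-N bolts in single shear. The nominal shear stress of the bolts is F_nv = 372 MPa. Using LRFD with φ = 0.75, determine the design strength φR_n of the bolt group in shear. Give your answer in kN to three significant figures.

A_b = π × 27² / 4 = 572.6 mm².
R_n = F_nv · A_b · n · n_s = 372 × 572.6 × 6 × 1 / 1000 = 1278 kN.
Design strength φR_n = 0.75 × 1278 = 958 kN.

958 kN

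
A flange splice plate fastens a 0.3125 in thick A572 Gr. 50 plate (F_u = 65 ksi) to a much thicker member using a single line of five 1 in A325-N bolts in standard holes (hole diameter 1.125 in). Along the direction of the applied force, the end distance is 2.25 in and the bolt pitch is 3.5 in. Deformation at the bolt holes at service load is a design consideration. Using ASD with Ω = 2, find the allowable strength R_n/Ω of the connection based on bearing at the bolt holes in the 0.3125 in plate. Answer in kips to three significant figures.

Per bolt r_n = 1.2 l_c t F_u ≤ 2.4 d t F_u; upper limit = 2.4 × 1 × 0.3125 × 65 = 48.75 kips.
Edge bolt: l_c = 2.25 − 1.125/2 = 1.688 in → 1.2 × 1.688 × 0.3125 × 65 = 41.13 → r_n = 41.13 kips.
Interior bolts: l_c = 3.5 − 1.125 = 2.375 in → 1.2 × 2.375 × 0.3125 × 65 = 57.89 → r_n = 48.75 kips.
R_n = 1 × 41.13 + 4 × 48.75 = 236.1 kips.
Allowable strength R_n/Ω = 236.1 / 2 = 118 kips.

118 kips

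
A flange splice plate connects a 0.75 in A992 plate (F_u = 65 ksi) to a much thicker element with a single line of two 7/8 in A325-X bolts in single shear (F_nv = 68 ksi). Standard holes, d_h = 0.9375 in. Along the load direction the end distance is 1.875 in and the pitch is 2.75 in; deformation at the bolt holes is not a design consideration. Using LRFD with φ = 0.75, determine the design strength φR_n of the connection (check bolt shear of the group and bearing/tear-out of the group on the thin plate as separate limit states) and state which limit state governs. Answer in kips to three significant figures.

61.3 kips (bolt shear governs)

Bolt shear: A_b = π·0.875²/4 = 0.6013 in²; R_n = 68 × 0.6013 × 2 × 1 = 81.78 kips → 0.75 × 81.78 = 61.3 kips.
Bearing (1.5 l_c t F_u ≤ 3.0 d t F_u): upper limit = 3.0·0.875·0.75·65 = 128 kips.
  Edge l_c = 1.875 − 0.9375/2 = 1.406 → r_n = 102.8 kips; interior l_c = 2.75 − 0.9375 = 1.812 → r_n = 128 kips.
  R_n,bearing = 1·102.8 + 1·128 = 230.8 kips → 0.75 × 230.8 = 173 kips.
Bolt shear governs: 61.3 kips.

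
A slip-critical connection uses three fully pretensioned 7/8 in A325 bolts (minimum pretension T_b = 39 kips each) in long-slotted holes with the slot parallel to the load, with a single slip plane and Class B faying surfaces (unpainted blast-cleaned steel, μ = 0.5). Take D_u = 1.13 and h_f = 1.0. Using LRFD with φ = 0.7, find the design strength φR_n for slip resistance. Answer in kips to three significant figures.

46.3 kips

R_n = μ · D_u · h_f · T_b · n_s · n_b = 0.5 × 1.13 × 1.0 × 39 × 1 × 3 = 66.1 kips.
Design strength φR_n = 0.7 × 66.1 = 46.3 kips.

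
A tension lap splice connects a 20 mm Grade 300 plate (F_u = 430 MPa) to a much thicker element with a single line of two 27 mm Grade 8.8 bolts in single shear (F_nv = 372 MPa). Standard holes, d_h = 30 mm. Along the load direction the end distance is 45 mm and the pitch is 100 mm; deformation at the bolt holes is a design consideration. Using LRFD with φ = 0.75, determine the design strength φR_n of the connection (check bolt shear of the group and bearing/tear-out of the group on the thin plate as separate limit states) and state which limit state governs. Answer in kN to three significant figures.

319 kN (bolt shear governs)

Bolt shear: A_b = π·27²/4 = 572.6 mm²; R_n = 372 × 572.6 × 2 × 1 / 1000 = 426 kN → 0.75 × 426 = 319 kN.
Bearing (1.2 l_c t F_u ≤ 2.4 d t F_u): upper limit = 2.4·27·20·430 / 1000 = 557.3 kN.
  Edge l_c = 45 − 30/2 = 30 → r_n = 309.6 kN; interior l_c = 100 − 30 = 70 → r_n = 557.3 kN.
  R_n,bearing = 1·309.6 + 1·557.3 = 866.9 kN → 0.75 × 866.9 = 650 kN.
Bolt shear governs: 319 kN.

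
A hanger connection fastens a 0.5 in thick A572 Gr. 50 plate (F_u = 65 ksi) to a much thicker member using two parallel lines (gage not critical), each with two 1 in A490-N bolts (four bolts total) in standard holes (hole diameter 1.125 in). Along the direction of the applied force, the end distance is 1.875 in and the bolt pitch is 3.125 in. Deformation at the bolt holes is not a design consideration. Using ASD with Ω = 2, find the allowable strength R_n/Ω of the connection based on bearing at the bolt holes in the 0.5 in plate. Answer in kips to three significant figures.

Per bolt r_n = 1.5 l_c t F_u ≤ 3.0 d t F_u; upper limit = 3.0 × 1 × 0.5 × 65 = 97.5 kips.
Edge bolt: l_c = 1.875 − 1.125/2 = 1.312 in → 1.5 × 1.312 × 0.5 × 65 = 63.98 → r_n = 63.98 kips.
Interior bolts: l_c = 3.125 − 1.125 = 2 in → 1.5 × 2 × 0.5 × 65 = 97.5 → r_n = 97.5 kips.
R_n = 2 × 63.98 + 2 × 97.5 = 323 kips.
Allowable strength R_n/Ω = 323 / 2 = 161 kips.

161 kips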